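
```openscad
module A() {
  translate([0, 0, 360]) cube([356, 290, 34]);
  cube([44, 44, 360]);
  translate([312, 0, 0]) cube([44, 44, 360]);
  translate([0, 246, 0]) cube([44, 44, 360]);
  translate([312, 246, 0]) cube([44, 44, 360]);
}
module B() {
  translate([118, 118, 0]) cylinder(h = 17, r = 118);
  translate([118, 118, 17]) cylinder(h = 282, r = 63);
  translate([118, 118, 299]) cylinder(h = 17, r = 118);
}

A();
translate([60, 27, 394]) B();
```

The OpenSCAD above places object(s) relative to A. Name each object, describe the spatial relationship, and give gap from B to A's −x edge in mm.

A is a stool. B is a spool. The spool is on top of the stool, centred. The gap from the spool to the stool's −x edge is 60 mm.

The spool's min-x is at 60; the stool's min-x is 0; gap = 60 mm.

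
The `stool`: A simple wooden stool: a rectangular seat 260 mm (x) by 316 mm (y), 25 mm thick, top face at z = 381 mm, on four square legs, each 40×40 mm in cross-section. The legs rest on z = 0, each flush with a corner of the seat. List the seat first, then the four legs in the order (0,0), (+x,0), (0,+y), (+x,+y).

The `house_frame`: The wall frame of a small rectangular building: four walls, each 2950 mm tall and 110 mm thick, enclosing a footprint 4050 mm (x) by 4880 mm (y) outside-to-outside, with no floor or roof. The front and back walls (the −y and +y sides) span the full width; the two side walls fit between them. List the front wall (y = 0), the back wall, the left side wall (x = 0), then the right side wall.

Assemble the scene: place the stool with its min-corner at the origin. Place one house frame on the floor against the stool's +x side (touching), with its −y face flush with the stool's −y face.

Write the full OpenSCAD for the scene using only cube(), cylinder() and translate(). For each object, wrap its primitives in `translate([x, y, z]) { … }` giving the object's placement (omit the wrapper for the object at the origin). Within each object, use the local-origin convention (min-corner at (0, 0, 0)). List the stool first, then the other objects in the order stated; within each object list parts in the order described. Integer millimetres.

translate([0, 0, 356]) cube([260, 316, 25]);
cube([40, 40, 356]);
translate([220, 0, 0]) cube([40, 40, 356]);
translate([0, 276, 0]) cube([40, 40, 356]);
translate([220, 276, 0]) cube([40, 40, 356]);
translate([260, 0, 0]) {
  cube([4050, 110, 2950]);
  translate([0, 4770, 0]) cube([4050, 110, 2950]);
  translate([0, 110, 0]) cube([110, 4660, 2950]);
  translate([3940, 110, 0]) cube([110, 4660, 2950]);
}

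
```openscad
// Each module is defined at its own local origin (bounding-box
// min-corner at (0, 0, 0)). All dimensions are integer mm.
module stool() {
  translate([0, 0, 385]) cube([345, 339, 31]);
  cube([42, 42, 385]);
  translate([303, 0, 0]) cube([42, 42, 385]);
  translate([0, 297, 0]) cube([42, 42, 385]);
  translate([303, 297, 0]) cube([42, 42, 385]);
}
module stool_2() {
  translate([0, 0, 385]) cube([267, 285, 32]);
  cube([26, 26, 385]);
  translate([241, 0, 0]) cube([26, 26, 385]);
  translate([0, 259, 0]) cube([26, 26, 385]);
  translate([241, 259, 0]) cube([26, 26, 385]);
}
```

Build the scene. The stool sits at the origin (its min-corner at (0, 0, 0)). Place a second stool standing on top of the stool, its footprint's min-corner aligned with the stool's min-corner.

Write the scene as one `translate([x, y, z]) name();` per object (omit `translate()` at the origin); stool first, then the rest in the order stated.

stool();
translate([0, 0, 416]) stool_2();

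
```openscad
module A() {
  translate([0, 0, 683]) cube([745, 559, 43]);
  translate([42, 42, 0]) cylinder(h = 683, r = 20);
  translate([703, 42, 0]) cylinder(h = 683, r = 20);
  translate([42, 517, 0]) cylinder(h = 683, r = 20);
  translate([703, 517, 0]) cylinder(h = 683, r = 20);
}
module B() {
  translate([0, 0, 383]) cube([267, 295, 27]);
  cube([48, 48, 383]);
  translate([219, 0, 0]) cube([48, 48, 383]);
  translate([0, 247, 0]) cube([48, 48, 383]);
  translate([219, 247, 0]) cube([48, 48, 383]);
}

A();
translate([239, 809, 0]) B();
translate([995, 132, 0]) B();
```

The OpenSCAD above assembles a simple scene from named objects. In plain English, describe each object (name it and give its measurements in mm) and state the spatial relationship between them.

A is a table: top 745 mm (x) × 559 mm (y), 43 mm thick, upper face at z = 726 mm, on four round legs of 40 mm diameter, each leg's bounding box inset 22 mm from the nearest pair of top edges, running from z = 0 to the bottom of the top.

B is a four-legged stool. The seat is a 267×295×27 mm slab whose top surface is at z = 410 mm; four square legs, each 48×48 mm in cross-section, run from the floor (z = 0) to the underside of the seat, each flush with a corner of the seat.

Two stools sit around the table at the +y, +x sides.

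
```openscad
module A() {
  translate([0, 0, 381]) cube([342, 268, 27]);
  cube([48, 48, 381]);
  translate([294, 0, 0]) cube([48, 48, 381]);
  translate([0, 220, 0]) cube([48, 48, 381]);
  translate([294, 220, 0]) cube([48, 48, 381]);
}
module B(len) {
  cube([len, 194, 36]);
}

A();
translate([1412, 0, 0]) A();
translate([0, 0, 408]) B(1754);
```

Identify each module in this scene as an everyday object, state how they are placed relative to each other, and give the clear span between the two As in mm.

Second stool starts at x = 1412; first ends at x = 342; clear span = 1412 − 342 = 1070 mm.

A is a stool. B is a beam. A beam spans the tops of two stools. The clear span between the two stools is 1070 mm.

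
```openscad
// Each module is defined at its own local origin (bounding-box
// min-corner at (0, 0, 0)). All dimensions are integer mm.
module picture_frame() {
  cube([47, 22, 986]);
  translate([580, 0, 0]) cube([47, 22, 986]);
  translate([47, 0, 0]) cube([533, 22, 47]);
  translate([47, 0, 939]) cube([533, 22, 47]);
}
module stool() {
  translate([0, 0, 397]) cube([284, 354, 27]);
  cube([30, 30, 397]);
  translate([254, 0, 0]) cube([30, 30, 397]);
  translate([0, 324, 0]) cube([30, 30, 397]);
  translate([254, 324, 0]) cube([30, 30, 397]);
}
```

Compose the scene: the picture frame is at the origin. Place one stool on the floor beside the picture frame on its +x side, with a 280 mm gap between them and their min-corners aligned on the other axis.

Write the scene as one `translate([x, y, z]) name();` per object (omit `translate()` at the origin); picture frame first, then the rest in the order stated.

picture_frame();
translate([907, 0, 0]) stool();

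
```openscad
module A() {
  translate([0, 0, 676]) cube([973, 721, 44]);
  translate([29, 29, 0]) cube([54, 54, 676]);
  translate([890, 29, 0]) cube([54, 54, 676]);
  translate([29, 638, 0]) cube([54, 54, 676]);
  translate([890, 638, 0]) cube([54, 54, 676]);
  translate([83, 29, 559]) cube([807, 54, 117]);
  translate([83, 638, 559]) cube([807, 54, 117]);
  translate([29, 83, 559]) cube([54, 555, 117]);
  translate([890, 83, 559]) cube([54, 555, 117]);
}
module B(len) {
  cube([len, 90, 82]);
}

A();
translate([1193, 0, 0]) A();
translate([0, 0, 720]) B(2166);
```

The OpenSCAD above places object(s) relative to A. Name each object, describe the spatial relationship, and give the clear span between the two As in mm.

A is a table. B is a beam. A beam spans the tops of two tables. The clear span between the two tables is 220 mm.

Second table starts at x = 1193; first ends at x = 973; clear span = 1193 − 973 = 220 mm.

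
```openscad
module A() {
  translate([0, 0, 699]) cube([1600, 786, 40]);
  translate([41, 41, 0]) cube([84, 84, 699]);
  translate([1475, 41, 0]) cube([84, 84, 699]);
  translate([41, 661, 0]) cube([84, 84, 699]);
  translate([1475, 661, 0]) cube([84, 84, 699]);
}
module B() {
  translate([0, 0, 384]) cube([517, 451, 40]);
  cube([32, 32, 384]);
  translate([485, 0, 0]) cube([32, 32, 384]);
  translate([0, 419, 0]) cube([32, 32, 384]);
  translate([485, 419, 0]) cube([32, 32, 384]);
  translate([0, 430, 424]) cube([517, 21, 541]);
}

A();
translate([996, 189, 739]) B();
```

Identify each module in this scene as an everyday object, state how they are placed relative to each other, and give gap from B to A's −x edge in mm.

A is a table. B is a chair. The chair is on top of the table. The gap from the chair to the table's −x edge is 996 mm.

The chair's min-x is at 996; the table's min-x is 0; gap = 996 mm.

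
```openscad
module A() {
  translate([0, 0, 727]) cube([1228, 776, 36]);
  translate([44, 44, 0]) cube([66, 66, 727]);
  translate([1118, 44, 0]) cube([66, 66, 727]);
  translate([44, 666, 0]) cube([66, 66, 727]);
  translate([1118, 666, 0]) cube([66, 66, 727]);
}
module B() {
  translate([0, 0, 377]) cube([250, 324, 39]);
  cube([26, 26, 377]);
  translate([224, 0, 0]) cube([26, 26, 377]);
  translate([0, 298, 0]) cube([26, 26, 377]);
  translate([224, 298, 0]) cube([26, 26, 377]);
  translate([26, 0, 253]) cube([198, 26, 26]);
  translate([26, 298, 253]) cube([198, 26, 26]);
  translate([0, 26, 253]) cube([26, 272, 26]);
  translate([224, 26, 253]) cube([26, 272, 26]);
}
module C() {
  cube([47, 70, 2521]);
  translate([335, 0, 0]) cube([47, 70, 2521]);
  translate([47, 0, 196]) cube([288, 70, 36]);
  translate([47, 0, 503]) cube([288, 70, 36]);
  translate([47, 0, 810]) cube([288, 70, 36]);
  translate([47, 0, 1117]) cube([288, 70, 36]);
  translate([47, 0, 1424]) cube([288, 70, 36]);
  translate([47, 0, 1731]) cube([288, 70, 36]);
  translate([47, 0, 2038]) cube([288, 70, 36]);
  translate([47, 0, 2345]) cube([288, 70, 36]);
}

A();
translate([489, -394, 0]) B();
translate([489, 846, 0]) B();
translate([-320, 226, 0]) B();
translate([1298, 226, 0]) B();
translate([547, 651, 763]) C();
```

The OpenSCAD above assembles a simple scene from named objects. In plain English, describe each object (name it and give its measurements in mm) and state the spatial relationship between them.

A is a table with a 1228×776 mm rectangular top, 36 mm thick, top surface at z = 763 mm, supported by four 66×66 mm square legs, each inset 44 mm from the nearest pair of top edges, running from the floor.

B is a four-legged stool. The seat is 250×324 mm, 39 mm thick, top at z = 416 mm. It stands on four square legs, each 26×26 mm in cross-section, from z = 0 to the seat underside, each flush with a corner of the seat. Four stretchers, 26 mm wide and 26 mm tall, connect adjacent legs with their undersides at z = 253 mm, each running between the inner faces of the legs it joins and aligned with the legs' outer faces on the other axis.

C is a wooden ladder with two side rails of 47×70 mm section and 2521 mm height, set 382 mm apart overall. Between them run 8 rectangular rungs (70 mm deep, 36 mm thick), front faces flush with the rails' −y face. The bottom of the first rung is 196 mm above the floor and each subsequent rung is 307 mm higher than the one below.

Four stools sit around the table at the −y, +y, −x, +x sides. The ladder is on top of the table.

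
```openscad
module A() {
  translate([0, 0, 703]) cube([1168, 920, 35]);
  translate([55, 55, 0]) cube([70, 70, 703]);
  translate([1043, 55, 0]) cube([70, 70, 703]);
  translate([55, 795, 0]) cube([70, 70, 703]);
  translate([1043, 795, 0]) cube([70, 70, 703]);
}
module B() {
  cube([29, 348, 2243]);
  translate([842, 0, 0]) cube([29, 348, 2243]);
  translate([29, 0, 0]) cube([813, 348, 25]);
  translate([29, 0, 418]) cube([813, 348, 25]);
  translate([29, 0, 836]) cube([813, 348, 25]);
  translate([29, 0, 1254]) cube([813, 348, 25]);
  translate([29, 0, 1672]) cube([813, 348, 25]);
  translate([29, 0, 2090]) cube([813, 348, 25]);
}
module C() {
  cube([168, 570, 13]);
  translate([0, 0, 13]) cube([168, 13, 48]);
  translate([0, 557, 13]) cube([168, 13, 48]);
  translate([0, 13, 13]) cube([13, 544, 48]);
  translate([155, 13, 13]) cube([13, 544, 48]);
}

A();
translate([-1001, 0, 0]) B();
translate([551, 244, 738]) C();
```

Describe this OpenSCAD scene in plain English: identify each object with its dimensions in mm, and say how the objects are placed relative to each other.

A is a table: top 1168 mm (x) × 920 mm (y), 35 mm thick, upper face at z = 738 mm, on four 70×70 mm square legs, each inset 55 mm from the nearest pair of top edges, running from z = 0 to the bottom of the top.

B is an open bookshelf. Two side panels, each 29 mm thick, 348 mm deep and 2243 mm tall, stand 871 mm apart (outside-to-outside). Between them sit 6 shelves, each 25 mm thick and 348 mm deep, spanning the full gap between the sides. The bottom shelf rests on the floor (its underside at z = 0) and the clear gap between one shelf's top and the next shelf's underside is 393 mm.

C is an open storage box with external size 168×570×61 mm and wall thickness 13 mm (the base is also 13 mm thick). The base covers the whole footprint; the four walls stand on the base, with the y-facing walls full-width and the x-facing walls fitting between their inner faces.

The bookshelf is on the floor beside the table on its −x side. The open box is on top of the table.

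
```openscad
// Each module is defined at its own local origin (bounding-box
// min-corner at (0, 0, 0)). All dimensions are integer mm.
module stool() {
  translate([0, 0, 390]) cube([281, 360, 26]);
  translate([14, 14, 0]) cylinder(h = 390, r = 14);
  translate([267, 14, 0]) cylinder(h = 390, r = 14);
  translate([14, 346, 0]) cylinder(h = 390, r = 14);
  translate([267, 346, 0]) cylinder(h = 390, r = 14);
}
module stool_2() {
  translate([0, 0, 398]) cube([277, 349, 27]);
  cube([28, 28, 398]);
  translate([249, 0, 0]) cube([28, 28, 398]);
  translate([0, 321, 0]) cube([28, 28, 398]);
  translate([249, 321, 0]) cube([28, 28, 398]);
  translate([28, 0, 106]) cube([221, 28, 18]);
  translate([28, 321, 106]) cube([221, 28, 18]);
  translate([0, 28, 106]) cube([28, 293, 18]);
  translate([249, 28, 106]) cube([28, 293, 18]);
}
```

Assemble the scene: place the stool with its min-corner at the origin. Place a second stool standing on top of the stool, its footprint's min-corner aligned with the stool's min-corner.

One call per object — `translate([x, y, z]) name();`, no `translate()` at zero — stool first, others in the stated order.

stool();
translate([0, 0, 416]) stool_2();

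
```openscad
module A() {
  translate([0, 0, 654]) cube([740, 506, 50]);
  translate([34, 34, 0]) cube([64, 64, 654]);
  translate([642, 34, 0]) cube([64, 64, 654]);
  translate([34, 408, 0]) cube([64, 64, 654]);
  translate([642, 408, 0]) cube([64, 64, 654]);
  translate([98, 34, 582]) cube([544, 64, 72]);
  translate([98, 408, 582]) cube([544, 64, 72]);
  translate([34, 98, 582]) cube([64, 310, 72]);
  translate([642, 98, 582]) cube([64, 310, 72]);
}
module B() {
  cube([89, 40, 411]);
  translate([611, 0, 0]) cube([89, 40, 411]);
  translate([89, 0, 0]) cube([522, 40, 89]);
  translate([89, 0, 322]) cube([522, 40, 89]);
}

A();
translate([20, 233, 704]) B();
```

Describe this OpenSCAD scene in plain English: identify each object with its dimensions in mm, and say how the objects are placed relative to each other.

A is a rectangular dining table. The top is 740×506×50 mm with its upper surface at z = 704 mm. It stands on four 64×64 mm square legs, each inset 34 mm from the nearest pair of top edges, running from the floor to the underside of the top. Four apron rails, 64 mm thick and 72 mm tall, run between adjacent legs with their top edges flush with the underside of the top and their outer faces flush with the legs' outer faces.

B is a picture frame with a 522×233 mm rectangular opening (x by z) and a uniform 89 mm border on every side. Frame depth is 40 mm along y. It is built from two vertical stiles running the full outside height and two horizontal rails spanning the gap between the stiles.

The picture frame is on top of the table, centred.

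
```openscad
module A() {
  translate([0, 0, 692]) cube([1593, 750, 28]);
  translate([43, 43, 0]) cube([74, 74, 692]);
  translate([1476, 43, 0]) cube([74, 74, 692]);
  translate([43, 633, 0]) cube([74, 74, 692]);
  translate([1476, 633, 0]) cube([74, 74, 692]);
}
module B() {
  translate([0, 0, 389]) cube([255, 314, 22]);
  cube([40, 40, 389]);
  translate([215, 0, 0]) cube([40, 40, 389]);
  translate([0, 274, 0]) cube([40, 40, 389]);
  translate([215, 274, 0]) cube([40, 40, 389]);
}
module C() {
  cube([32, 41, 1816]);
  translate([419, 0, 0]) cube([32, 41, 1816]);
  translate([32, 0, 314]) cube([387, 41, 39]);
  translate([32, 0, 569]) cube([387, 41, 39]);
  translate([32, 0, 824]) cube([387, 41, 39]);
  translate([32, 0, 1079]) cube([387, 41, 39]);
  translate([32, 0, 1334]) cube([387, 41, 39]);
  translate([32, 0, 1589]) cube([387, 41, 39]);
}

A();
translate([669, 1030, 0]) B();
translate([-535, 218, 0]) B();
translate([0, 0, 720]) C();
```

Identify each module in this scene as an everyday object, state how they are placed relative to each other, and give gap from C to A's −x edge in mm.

The ladder's min-x is at 0; the table's min-x is 0; gap = 0 mm.

A is a table. B is a stool. C is a ladder. Two stools sit around the table at the +y, −x sides. The ladder is on top of the table. The gap from the ladder to the table's −x edge is 0 mm.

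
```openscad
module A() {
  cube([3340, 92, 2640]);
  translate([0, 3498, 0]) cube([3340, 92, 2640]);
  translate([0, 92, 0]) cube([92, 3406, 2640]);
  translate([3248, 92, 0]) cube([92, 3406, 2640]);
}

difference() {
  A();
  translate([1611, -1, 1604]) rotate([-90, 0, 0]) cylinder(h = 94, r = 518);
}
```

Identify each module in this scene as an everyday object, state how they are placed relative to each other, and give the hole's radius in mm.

The subtracted cylinder has r = 518 mm.

A is a house frame. The house frame has a circular hole through its front wall. The hole's radius is 518 mm.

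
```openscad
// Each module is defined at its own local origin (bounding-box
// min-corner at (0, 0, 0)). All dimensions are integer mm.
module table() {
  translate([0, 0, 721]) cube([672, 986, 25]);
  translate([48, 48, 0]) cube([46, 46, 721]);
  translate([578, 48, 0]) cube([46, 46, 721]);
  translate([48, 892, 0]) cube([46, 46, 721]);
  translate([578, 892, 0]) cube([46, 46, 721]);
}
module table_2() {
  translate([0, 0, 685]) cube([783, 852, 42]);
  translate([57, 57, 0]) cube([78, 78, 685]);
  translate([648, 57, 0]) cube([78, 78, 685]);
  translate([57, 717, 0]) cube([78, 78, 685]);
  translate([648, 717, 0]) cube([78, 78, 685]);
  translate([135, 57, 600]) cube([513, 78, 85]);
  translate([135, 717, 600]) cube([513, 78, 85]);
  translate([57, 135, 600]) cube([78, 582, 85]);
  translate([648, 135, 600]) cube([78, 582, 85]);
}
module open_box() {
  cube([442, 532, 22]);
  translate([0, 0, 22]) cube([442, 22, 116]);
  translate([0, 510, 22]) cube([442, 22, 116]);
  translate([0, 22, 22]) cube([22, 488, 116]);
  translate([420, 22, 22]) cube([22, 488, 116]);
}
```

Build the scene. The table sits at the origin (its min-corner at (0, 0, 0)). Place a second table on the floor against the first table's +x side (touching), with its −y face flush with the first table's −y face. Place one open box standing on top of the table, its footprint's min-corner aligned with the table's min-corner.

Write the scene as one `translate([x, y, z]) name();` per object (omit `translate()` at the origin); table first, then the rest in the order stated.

table();
translate([672, 0, 0]) table_2();
translate([0, 0, 746]) open_box();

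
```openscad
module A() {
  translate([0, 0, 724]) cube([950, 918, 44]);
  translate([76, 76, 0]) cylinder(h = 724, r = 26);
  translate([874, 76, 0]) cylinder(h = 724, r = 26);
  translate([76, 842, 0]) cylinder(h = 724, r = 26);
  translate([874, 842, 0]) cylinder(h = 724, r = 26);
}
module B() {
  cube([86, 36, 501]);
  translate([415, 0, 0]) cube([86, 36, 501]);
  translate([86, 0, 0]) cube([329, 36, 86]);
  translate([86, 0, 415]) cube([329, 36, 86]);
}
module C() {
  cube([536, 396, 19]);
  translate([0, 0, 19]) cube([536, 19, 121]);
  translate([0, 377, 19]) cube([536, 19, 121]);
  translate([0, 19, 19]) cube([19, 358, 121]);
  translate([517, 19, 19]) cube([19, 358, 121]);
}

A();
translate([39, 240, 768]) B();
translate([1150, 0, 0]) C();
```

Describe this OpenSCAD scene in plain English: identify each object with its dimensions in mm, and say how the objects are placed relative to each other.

A is a table: top 950 mm (x) × 918 mm (y), 44 mm thick, upper face at z = 768 mm, on four round legs of 52 mm diameter, each leg's bounding box inset 50 mm from the nearest pair of top edges, running from z = 0 to the bottom of the top.

B is a rectangular picture frame lying in the x–z plane (depth along y). The opening is 329 mm wide (x) by 329 mm tall (z), surrounded by a border 86 mm wide on all four sides. The frame is 36 mm deep and is made of two full-height vertical stiles with two horizontal rails fitted between them.

C is an open storage box with external size 536×396×140 mm and wall thickness 19 mm (the base is also 19 mm thick). The base covers the whole footprint; the four walls stand on the base, with the y-facing walls full-width and the x-facing walls fitting between their inner faces.

The picture frame is on top of the table. The open box is on the floor beside the table on its +x side.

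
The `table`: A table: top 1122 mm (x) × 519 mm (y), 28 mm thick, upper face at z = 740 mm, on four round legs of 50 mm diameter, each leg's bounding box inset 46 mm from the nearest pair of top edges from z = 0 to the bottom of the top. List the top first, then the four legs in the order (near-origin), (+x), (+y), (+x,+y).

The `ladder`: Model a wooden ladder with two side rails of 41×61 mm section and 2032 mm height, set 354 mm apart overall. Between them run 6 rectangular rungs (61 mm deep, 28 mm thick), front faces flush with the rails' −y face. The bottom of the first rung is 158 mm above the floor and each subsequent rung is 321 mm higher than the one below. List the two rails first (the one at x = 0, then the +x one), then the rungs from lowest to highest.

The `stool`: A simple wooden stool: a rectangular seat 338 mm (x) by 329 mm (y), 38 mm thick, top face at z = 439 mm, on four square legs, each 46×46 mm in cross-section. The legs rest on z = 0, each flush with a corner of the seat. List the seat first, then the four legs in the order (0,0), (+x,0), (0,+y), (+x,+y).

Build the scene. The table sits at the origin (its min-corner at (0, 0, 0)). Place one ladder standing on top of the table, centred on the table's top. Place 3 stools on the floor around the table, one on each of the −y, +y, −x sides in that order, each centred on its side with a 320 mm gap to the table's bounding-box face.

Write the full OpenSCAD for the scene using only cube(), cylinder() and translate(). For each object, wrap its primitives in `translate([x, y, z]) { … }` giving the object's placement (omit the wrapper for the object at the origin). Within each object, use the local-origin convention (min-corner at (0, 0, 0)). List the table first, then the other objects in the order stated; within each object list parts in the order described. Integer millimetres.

translate([0, 0, 712]) cube([1122, 519, 28]);
translate([71, 71, 0]) cylinder(h = 712, r = 25);
translate([1051, 71, 0]) cylinder(h = 712, r = 25);
translate([71, 448, 0]) cylinder(h = 712, r = 25);
translate([1051, 448, 0]) cylinder(h = 712, r = 25);
translate([384, 229, 740]) {
  cube([41, 61, 2032]);
  translate([313, 0, 0]) cube([41, 61, 2032]);
  translate([41, 0, 158]) cube([272, 61, 28]);
  translate([41, 0, 479]) cube([272, 61, 28]);
  translate([41, 0, 800]) cube([272, 61, 28]);
  translate([41, 0, 1121]) cube([272, 61, 28]);
  translate([41, 0, 1442]) cube([272, 61, 28]);
  translate([41, 0, 1763]) cube([272, 61, 28]);
}
translate([392, -649, 0]) {
  translate([0, 0, 401]) cube([338, 329, 38]);
  cube([46, 46, 401]);
  translate([292, 0, 0]) cube([46, 46, 401]);
  translate([0, 283, 0]) cube([46, 46, 401]);
  translate([292, 283, 0]) cube([46, 46, 401]);
}
translate([392, 839, 0]) {
  translate([0, 0, 401]) cube([338, 329, 38]);
  cube([46, 46, 401]);
  translate([292, 0, 0]) cube([46, 46, 401]);
  translate([0, 283, 0]) cube([46, 46, 401]);
  translate([292, 283, 0]) cube([46, 46, 401]);
}
translate([-658, 95, 0]) {
  translate([0, 0, 401]) cube([338, 329, 38]);
  cube([46, 46, 401]);
  translate([292, 0, 0]) cube([46, 46, 401]);
  translate([0, 283, 0]) cube([46, 46, 401]);
  translate([292, 283, 0]) cube([46, 46, 401]);
}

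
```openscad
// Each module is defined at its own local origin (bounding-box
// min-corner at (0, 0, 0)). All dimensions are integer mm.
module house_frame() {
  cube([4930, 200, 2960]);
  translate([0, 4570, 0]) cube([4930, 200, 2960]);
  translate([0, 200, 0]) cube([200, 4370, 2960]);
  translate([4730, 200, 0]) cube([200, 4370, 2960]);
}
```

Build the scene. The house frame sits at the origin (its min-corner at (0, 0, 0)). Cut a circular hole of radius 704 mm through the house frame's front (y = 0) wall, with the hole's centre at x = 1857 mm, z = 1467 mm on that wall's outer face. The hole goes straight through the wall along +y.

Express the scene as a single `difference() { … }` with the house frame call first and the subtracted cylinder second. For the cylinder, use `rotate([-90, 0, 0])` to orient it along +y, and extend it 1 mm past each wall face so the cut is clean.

difference() {
  house_frame();
  translate([1857, -1, 1467]) rotate([-90, 0, 0]) cylinder(h = 202, r = 704);
}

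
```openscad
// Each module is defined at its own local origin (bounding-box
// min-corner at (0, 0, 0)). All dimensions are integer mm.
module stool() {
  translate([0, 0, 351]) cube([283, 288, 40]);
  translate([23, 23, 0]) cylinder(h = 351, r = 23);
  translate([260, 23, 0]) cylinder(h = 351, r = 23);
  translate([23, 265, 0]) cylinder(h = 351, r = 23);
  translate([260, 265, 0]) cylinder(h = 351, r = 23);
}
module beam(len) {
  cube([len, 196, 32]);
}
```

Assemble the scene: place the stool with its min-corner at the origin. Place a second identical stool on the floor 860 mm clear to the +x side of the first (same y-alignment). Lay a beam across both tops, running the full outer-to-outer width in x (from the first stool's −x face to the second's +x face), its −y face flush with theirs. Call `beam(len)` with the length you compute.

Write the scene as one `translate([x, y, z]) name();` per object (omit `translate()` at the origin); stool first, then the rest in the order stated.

stool();
translate([1143, 0, 0]) stool();
translate([0, 0, 391]) beam(1426);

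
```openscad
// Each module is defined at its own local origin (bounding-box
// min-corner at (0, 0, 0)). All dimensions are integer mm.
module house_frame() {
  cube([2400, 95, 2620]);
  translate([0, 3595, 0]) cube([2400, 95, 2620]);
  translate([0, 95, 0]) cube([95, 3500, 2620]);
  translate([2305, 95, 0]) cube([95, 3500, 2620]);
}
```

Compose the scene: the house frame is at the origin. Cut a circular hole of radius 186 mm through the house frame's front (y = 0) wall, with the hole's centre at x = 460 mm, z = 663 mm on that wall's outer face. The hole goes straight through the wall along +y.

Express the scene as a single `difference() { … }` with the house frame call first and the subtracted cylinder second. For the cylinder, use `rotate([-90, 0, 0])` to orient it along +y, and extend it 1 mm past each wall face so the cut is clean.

difference() {
  house_frame();
  translate([460, -1, 663]) rotate([-90, 0, 0]) cylinder(h = 97, r = 186);
}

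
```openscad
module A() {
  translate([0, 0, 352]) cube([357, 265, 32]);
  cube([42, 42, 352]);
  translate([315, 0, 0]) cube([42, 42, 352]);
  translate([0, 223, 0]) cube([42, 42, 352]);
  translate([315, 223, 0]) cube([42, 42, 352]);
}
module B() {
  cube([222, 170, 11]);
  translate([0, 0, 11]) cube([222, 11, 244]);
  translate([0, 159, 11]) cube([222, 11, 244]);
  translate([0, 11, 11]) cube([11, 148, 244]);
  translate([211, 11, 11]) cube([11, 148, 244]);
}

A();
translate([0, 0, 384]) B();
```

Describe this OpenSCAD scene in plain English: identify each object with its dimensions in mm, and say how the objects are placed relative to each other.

A is a four-legged stool. The seat is a 357×265×32 mm slab whose top surface is at z = 384 mm; four square legs, each 42×42 mm in cross-section, run from the floor (z = 0) to the underside of the seat, each flush with a corner of the seat.

B is an open-topped rectangular box: outside dimensions 222×170×255 mm, with a uniform wall and base thickness of 11 mm. The base is a full 222×170 slab on the floor; four walls sit on top of the base. The front and back walls (the −y and +y sides) span the full width; the two side walls fit between them.

The open box is on top of the stool.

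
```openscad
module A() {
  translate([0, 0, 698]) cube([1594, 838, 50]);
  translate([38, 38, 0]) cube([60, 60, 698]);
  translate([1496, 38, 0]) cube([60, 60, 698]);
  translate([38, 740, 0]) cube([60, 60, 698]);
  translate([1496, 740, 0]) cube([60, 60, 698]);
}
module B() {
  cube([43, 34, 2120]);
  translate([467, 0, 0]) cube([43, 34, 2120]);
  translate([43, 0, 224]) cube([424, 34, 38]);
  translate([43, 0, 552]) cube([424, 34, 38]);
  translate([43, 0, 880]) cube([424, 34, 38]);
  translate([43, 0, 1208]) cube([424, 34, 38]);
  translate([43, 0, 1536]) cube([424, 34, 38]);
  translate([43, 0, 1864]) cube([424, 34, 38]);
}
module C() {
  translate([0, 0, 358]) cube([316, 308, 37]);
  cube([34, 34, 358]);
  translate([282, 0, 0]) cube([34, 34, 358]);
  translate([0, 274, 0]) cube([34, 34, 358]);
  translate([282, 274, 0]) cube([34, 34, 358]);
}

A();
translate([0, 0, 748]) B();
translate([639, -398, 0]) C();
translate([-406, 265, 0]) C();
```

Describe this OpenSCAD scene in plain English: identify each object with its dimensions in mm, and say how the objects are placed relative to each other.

A is a rectangular dining table. The top is 1594×838×50 mm with its upper surface at z = 748 mm. It stands on four 60×60 mm square legs, each inset 38 mm from the nearest pair of top edges, running from the floor to the underside of the top.

B is a straight ladder. Two 43×34 mm vertical rails, 2120 mm tall, stand 510 mm apart (outside-to-outside) with their front faces coplanar on the −y side. 6 rungs, each 34 mm deep and 38 mm tall, span between the inner faces of the rails, front faces flush with the rails. The lowest rung's underside is at z = 224 mm and rungs are spaced 328 mm apart (underside to underside).

C is a four-legged stool. The seat is a 316×308×37 mm slab whose top surface is at z = 395 mm; four square legs, each 34×34 mm in cross-section, run from the floor (z = 0) to the underside of the seat, each flush with a corner of the seat.

The ladder is on top of the table. Two stools sit around the table at the −y, −x sides.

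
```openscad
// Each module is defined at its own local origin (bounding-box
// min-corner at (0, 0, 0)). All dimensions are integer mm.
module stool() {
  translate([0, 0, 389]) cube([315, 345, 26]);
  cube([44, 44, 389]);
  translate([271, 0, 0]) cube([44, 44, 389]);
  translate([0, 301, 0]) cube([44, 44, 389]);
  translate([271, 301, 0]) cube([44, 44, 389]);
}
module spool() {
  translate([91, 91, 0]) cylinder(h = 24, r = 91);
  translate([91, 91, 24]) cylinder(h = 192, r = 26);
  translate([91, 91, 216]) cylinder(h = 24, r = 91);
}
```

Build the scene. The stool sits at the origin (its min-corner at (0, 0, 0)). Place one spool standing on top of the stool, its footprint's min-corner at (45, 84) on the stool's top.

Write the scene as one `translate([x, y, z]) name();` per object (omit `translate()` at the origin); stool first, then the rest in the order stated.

stool();
translate([45, 84, 415]) spool();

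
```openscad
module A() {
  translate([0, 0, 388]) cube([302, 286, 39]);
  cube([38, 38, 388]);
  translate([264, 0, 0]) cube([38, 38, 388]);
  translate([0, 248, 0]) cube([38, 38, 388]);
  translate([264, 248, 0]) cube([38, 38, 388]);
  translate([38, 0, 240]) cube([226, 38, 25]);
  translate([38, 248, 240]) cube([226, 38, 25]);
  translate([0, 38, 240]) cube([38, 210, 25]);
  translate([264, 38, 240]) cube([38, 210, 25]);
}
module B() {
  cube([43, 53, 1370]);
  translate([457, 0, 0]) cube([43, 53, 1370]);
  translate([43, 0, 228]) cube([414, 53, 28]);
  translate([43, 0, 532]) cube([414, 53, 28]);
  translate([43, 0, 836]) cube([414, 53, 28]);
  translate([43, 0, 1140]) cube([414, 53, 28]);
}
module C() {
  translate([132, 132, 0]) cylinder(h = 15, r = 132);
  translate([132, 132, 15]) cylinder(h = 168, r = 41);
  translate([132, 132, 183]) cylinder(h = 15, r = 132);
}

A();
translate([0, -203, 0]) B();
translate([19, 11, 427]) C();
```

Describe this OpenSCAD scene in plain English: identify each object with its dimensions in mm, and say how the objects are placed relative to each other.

A is a simple wooden stool: a rectangular seat 302 mm (x) by 286 mm (y), 39 mm thick, top face at z = 427 mm, on four square legs, each 38×38 mm in cross-section. The legs rest on z = 0, each flush with a corner of the seat. Four stretchers, 38 mm wide and 25 mm tall, connect adjacent legs with their undersides at z = 240 mm, each running between the inner faces of the legs it joins and aligned with the legs' outer faces on the other axis.

B is a wooden ladder with two side rails of 43×53 mm section and 1370 mm height, set 500 mm apart overall. Between them run 4 rectangular rungs (53 mm deep, 28 mm thick), front faces flush with the rails' −y face. The bottom of the first rung is 228 mm above the floor and each subsequent rung is 304 mm higher than the one below.

C is a spool: two coaxial disc flanges of radius 132 mm and thickness 15 mm, joined by a core cylinder of radius 41 mm and height 168 mm. The lower flange rests on z = 0 and the three cylinders share a vertical axis.

The ladder is on the floor beside the stool on its −y side. The spool is on top of the stool, centred.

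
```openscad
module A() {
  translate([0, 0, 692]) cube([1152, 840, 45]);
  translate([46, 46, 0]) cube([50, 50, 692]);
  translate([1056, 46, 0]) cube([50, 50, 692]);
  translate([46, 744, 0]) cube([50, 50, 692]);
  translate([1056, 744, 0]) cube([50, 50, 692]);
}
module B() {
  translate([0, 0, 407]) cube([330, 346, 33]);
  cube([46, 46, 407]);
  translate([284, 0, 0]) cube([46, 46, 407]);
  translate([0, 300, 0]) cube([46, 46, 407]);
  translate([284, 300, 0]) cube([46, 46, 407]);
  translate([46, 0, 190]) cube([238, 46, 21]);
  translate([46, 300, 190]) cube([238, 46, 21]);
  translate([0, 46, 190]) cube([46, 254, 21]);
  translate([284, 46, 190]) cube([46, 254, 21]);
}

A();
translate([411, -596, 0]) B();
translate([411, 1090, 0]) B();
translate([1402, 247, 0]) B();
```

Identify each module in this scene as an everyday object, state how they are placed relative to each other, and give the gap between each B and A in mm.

Each stool's nearest face is 250 mm from the table's bounding box.

A is a table. B is a stool. Three stools sit around the table at the −y, +y, +x sides. The gap between each stool and the table is 250 mm.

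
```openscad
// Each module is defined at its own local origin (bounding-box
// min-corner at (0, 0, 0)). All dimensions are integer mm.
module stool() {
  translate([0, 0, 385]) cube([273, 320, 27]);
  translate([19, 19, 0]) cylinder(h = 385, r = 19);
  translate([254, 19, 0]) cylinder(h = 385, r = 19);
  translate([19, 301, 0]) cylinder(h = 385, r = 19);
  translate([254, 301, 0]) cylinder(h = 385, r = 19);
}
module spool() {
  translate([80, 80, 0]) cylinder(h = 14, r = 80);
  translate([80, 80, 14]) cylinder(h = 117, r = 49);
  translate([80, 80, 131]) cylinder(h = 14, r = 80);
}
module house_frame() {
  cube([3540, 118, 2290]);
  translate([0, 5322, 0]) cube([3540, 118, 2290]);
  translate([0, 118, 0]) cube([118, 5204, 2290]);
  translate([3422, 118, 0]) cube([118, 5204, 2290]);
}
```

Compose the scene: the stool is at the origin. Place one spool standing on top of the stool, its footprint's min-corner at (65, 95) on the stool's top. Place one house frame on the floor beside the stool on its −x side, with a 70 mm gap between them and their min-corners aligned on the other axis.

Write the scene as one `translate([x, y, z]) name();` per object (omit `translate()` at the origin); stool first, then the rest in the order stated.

stool();
translate([65, 95, 412]) spool();
translate([-3610, 0, 0]) house_frame();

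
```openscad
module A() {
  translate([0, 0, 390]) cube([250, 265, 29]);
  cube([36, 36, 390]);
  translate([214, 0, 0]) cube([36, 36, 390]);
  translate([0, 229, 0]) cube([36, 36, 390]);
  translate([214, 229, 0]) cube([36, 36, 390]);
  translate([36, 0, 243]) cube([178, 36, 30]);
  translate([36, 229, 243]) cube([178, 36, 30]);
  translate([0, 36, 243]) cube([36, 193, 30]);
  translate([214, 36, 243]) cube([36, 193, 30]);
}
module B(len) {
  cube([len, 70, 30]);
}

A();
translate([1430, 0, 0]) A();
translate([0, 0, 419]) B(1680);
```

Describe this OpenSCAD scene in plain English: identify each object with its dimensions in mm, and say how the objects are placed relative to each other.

A is a four-legged stool. The seat is 250×265 mm, 29 mm thick, top at z = 419 mm. It stands on four square legs, each 36×36 mm in cross-section, from z = 0 to the seat underside, each flush with a corner of the seat. Four stretchers, 36 mm wide and 30 mm tall, connect adjacent legs with their undersides at z = 243 mm, each running between the inner faces of the legs it joins and aligned with the legs' outer faces on the other axis.

B is a rectangular beam 1680 mm long (x), 70 mm deep (y), 30 mm thick (z).

The beam spans the tops of two stools placed 1180 mm apart, resting at z = 419 mm.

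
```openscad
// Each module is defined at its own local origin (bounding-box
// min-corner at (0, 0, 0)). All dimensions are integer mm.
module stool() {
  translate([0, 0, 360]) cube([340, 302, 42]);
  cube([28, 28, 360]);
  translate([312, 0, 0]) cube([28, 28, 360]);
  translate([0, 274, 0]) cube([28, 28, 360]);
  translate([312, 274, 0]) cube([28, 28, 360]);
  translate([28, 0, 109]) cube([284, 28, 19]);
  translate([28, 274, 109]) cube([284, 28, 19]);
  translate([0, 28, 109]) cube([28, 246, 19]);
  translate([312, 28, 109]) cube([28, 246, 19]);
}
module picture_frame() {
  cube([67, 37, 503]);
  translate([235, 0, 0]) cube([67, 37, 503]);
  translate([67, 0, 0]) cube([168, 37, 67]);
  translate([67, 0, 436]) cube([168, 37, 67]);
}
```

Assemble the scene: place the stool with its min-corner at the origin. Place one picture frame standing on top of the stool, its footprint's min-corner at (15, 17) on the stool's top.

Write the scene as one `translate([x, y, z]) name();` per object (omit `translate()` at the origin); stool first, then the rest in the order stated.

stool();
translate([15, 17, 402]) picture_frame();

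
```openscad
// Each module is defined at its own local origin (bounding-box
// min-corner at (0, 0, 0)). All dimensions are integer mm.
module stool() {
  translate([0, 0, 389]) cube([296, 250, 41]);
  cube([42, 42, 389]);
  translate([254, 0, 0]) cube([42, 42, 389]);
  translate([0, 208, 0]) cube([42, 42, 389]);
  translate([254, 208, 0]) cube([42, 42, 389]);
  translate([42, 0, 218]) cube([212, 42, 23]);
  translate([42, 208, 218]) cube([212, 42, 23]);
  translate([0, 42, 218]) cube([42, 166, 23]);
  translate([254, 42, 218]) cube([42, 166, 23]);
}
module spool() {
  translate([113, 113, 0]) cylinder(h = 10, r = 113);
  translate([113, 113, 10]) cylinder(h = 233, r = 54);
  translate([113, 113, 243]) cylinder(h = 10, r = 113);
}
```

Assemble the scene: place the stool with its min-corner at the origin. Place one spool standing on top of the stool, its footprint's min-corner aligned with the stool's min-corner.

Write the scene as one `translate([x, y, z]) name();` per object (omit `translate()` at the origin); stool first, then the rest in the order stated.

stool();
translate([0, 0, 430]) spool();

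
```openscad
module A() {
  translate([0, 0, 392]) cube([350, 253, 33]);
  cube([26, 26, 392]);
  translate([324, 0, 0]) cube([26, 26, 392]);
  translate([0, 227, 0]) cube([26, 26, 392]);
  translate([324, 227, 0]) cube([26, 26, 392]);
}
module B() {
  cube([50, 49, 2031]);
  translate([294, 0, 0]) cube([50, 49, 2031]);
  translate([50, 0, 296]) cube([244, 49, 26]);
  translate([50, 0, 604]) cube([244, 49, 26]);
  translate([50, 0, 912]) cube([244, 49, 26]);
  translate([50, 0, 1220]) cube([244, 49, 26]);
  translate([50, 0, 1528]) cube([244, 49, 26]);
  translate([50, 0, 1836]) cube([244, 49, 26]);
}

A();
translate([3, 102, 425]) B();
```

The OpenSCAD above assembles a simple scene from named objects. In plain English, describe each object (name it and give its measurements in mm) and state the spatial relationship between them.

A is a four-legged stool. The seat is 350×253 mm, 33 mm thick, top at z = 425 mm. It stands on four square legs, each 26×26 mm in cross-section, from z = 0 to the seat underside, each flush with a corner of the seat.

B is a wooden ladder with two side rails of 50×49 mm section and 2031 mm height, set 344 mm apart overall. Between them run 6 rectangular rungs (49 mm deep, 26 mm thick), front faces flush with the rails' −y face. The bottom of the first rung is 296 mm above the floor and each subsequent rung is 308 mm higher than the one below.

The ladder is on top of the stool, centred.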